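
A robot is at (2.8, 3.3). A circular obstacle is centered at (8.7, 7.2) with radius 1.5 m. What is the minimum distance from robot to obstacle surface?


center_dist = sqrt((2.8-8.7)^2 + (3.3-7.2)^2)
= sqrt(34.81 + 15.21)
= 7.0725
min_dist = center_dist - radius = 7.0725 - 1.5 = 5.5725 m


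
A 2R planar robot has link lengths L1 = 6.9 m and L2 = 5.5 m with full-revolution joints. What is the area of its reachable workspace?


r_max = L1 + L2 = 12.4 m
r_min = |L1 - L2| = 1.4 m
Area = pi*(r_max^2 - r_min^2)
= pi*(153.76 - 1.96)
= pi * 151.8
= 476.8938 m^2


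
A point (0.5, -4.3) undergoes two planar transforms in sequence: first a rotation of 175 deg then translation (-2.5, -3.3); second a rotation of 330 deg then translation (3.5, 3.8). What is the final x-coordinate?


After transform 1:
x1 = cos(175)*0.5 - sin(175)*-4.3 + -2.5 = -2.6233
y1 = sin(175)*0.5 + cos(175)*-4.3 + -3.3 = 1.0272
After transform 2:
x2 = cos(330)*-2.6233 - sin(330)*1.0272 + 3.5
= 1.7417


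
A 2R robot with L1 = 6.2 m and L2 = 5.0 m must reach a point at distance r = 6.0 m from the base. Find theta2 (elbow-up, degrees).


cos(theta2) = (r^2 - L1^2 - L2^2) / (2*L1*L2)
cos(theta2) = (36.0 - 38.44 - 25.0) / 62.0
cos(theta2) = -0.442581
theta2 = 116.2687 degrees


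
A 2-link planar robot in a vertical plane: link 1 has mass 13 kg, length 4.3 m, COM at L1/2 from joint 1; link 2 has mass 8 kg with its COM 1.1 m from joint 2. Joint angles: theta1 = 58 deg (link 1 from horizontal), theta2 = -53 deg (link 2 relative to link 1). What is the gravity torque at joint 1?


Horizontal distance from joint 1 to link-1 COM:
  x_c1 = (L1/2)*cos(t1) = 2.15 * 0.5299 = 1.1393 m
Horizontal distance from joint 1 to link-2 COM:
  x_c2 = L1*cos(t1) + Lc2*cos(t1+t2)
       = 4.3*0.5299 + 1.1*0.9962 = 3.3745 m
tau1 = m1*g*x_c1 + m2*g*x_c2
     = 13*9.81*1.1393 + 8*9.81*3.3745
     = 145.2983 + 264.8282
     = 410.1265 Nm


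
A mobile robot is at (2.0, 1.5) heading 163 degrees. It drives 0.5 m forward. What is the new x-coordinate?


x_new = x0 + d*cos(theta)
= 2.0 + 0.5*cos(163)
= 2.0 + -0.4782
= 1.5218


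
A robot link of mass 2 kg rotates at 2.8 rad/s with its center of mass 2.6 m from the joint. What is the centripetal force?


F = m * omega^2 * r
= 2 * 2.8^2 * 2.6
= 2 * 7.84 * 2.6
= 40.768 N


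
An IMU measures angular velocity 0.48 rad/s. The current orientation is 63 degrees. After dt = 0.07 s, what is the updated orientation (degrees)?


delta_theta = w * dt = 0.48 * 0.07 = 0.0336 rad
= 1.9251 deg
theta_new = 63 + 1.9251 = 64.9251 deg


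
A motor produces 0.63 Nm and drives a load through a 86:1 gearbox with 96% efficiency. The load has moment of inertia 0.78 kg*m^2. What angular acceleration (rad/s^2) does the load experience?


tau_out = tau_motor * N * eta
= 0.63 * 86 * 0.96 = 52.0128 Nm
alpha = tau_out / I = 52.0128 / 0.78
= 66.6831 rad/s^2


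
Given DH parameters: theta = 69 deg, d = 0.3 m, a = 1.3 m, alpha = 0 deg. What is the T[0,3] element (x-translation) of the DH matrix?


T[0,3] = a * cos(theta)
= 1.3 * cos(69 deg)
= 1.3 * 0.3584
= 0.4659


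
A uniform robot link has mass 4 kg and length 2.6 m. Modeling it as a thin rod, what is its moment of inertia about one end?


I = (1/3) * m * L^2
= (1/3) * 4 * 2.6^2
= 0.333333 * 4 * 6.76
= 9.0133 kg*m^2


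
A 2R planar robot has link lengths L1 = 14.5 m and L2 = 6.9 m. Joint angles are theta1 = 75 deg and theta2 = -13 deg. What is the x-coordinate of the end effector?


Convert angles to radians: theta1 = 1.309, theta2 = -0.2269
x = L1*cos(theta1) + L2*cos(theta1+theta2)
x = 3.7529 + 3.2394
x = 6.9922


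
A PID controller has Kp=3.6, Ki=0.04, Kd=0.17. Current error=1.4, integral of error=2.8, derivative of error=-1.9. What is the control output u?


u = Kp*e + Ki*int(e) + Kd*de/dt
= 3.6*1.4 + 0.04*2.8 + 0.17*(-1.9)
= 5.04 + 0.112 + -0.323
= 4.829


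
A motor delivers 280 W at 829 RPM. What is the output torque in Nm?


omega = 829 * 2*pi/60 = 86.8127 rad/s
tau = P / omega = 280 / 86.8127
= 3.2253 Nm


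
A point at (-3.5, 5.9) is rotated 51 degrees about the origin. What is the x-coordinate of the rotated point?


x' = x*cos(theta) - y*sin(theta)
cos(51 deg) = 0.6293, sin(51 deg) = 0.7771
x' = -3.5 * 0.6293 - 5.9 * 0.7771
= -2.2026 - 4.5852
= -6.7878


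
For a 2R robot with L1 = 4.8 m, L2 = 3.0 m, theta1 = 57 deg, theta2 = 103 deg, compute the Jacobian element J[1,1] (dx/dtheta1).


J[1,1] = -L1*sin(t1) - L2*sin(t1+t2)
= -4.8*sin(57) - 3.0*sin(160)
= -5.0517


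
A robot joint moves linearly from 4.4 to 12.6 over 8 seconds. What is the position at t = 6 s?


s = t/T = 6/8 = 0.75
p(t) = p0 + (pf-p0)*s
= 4.4 + (12.6 - 4.4) * 0.75
= 10.55


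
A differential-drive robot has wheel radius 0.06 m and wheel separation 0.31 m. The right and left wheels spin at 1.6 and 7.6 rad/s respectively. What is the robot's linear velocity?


vR = r*wR = 0.06*1.6 = 0.096 m/s
vL = r*wL = 0.06*7.6 = 0.456 m/s
v = (vR+vL)/2 = 0.276 m/s
omega = (vR-vL)/L = -1.1613 rad/s
linear velocity = 0.276 m/s


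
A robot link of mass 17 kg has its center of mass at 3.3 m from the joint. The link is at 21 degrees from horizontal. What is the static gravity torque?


tau = m*g*L*cos(angle)
= 17 * 9.81 * 3.3 * cos(21 deg)
= 17 * 9.81 * 3.3 * 0.9336
= 513.7876 Nm


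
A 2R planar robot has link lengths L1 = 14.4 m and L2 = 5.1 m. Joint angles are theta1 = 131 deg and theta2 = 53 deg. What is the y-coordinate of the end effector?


Convert angles to radians: theta1 = 2.2864, theta2 = 0.925
y = L1*sin(theta1) + L2*sin(theta1+theta2)
y = 10.8678 + -0.3558
y = 10.5121


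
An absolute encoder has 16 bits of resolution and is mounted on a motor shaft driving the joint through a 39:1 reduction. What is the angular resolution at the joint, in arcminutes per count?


counts = 2^16 = 65536
effective counts at joint = 65536 * 39 = 2555904
resolution = 360*60 / 2555904
= 0.0085 arcmin/count


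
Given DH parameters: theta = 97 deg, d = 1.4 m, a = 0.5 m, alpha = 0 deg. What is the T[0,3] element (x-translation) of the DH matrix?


T[0,3] = a * cos(theta)
= 0.5 * cos(97 deg)
= 0.5 * -0.1219
= -0.0609


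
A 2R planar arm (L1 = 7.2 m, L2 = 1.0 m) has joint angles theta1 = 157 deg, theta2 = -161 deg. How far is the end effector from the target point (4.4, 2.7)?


End effector via forward kinematics:
x = L1*cos(t1) + L2*cos(t1+t2) = -5.6301
y = L1*sin(t1) + L2*sin(t1+t2) = 2.7435
Distance to target:
d = sqrt((4.4 - -5.6301)^2 + (2.7 - 2.7435)^2)
= sqrt(100.6023 + 0.0019)
= 10.0302 m


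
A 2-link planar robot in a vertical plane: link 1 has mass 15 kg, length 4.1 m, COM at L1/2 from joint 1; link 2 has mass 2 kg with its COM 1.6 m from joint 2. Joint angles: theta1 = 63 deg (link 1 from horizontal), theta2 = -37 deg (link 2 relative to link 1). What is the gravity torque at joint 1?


Horizontal distance from joint 1 to link-1 COM:
  x_c1 = (L1/2)*cos(t1) = 2.05 * 0.454 = 0.9307 m
Horizontal distance from joint 1 to link-2 COM:
  x_c2 = L1*cos(t1) + Lc2*cos(t1+t2)
       = 4.1*0.454 + 1.6*0.8988 = 3.2994 m
tau1 = m1*g*x_c1 + m2*g*x_c2
     = 15*9.81*0.9307 + 2*9.81*3.2994
     = 136.9496 + 64.7348
     = 201.6845 Nm


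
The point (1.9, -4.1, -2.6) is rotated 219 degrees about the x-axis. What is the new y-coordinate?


Rotation about x-axis: y' = y*cos(theta) - z*sin(theta)
= -4.1 * -0.7771 - -2.6 * -0.6293
= 1.5501


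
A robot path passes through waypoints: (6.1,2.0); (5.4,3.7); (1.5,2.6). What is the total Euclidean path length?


Segment lengths:
  seg1 = sqrt((-0.7)^2 + (1.7)^2) = 1.8385
  seg2 = sqrt((-3.9)^2 + (-1.1)^2) = 4.0522
Total = 5.8906


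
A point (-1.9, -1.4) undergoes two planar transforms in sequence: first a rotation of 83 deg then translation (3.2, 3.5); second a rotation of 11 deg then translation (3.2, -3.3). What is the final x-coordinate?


After transform 1:
x1 = cos(83)*-1.9 - sin(83)*-1.4 + 3.2 = 4.358
y1 = sin(83)*-1.9 + cos(83)*-1.4 + 3.5 = 1.4435
After transform 2:
x2 = cos(11)*4.358 - sin(11)*1.4435 + 3.2
= 7.2025


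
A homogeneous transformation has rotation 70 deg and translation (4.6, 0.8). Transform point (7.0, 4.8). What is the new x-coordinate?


x' = cos(theta)*px - sin(theta)*py + tx
= 0.342*7.0 - 0.9397*4.8 + 4.6
= 2.4836


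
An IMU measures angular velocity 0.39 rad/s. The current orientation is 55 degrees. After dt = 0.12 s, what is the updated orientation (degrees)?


delta_theta = w * dt = 0.39 * 0.12 = 0.0468 rad
= 2.6814 deg
theta_new = 55 + 2.6814 = 57.6814 deg


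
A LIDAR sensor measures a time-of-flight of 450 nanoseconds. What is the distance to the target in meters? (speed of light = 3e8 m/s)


tof = 450 ns = 4.5e-07 s
dist = c * tof / 2
= 3e8 * 4.5e-07 / 2
= 67.5 m


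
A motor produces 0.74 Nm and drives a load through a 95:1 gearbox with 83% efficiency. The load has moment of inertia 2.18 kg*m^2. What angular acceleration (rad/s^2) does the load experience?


tau_out = tau_motor * N * eta
= 0.74 * 95 * 0.83 = 58.349 Nm
alpha = tau_out / I = 58.349 / 2.18
= 26.7656 rad/s^2


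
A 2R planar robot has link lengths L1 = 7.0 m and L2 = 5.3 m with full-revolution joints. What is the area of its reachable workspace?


r_max = L1 + L2 = 12.3 m
r_min = |L1 - L2| = 1.7 m
Area = pi*(r_max^2 - r_min^2)
= pi*(151.29 - 2.89)
= pi * 148.4
= 466.2123 m^2


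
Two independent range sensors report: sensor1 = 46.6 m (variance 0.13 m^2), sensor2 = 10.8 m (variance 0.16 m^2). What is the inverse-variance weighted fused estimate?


w1 = (1/var1) / (1/var1 + 1/var2)
   = 7.6923 / (7.6923 + 6.25) = 0.5517
w2 = 1 - w1 = 0.4483
fused = w1*s1 + w2*s2 = 25.7103 + 4.8414
= 30.5517 m


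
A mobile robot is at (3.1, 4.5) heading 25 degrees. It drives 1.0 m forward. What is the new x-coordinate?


x_new = x0 + d*cos(theta)
= 3.1 + 1.0*cos(25)
= 3.1 + 0.9063
= 4.0063


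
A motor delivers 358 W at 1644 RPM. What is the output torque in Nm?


omega = 1644 * 2*pi/60 = 172.1593 rad/s
tau = P / omega = 358 / 172.1593
= 2.0795 Nm


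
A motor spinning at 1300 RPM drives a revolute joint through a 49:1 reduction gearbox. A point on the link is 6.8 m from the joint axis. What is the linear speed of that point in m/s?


omega_motor = 1300 * 2*pi/60 = 136.1357 rad/s
omega_joint = omega_motor / 49 = 2.7783 rad/s
v = omega_joint * r = 2.7783 * 6.8
= 18.8923 m/s


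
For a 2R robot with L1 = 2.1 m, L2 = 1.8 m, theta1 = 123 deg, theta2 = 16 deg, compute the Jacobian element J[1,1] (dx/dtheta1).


J[1,1] = -L1*sin(t1) - L2*sin(t1+t2)
= -2.1*sin(123) - 1.8*sin(139)
= -2.9421


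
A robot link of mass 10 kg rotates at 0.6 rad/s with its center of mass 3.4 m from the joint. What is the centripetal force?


F = m * omega^2 * r
= 10 * 0.6^2 * 3.4
= 10 * 0.36 * 3.4
= 12.24 N


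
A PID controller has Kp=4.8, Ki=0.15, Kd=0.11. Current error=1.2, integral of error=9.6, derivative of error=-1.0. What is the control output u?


u = Kp*e + Ki*int(e) + Kd*de/dt
= 4.8*1.2 + 0.15*9.6 + 0.11*(-1.0)
= 5.76 + 1.44 + -0.11
= 7.09


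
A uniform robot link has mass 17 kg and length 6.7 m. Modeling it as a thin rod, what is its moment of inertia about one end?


I = (1/3) * m * L^2
= (1/3) * 17 * 6.7^2
= 0.333333 * 17 * 44.89
= 254.3767 kg*m^2


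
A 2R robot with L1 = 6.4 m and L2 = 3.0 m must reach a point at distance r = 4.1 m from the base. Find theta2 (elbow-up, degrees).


cos(theta2) = (r^2 - L1^2 - L2^2) / (2*L1*L2)
cos(theta2) = (16.81 - 40.96 - 9.0) / 38.4
cos(theta2) = -0.863281
theta2 = 149.687 degrees


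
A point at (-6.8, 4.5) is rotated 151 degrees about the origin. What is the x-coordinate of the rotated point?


x' = x*cos(theta) - y*sin(theta)
cos(151 deg) = -0.8746, sin(151 deg) = 0.4848
x' = -6.8 * -0.8746 - 4.5 * 0.4848
= 5.9474 - 2.1816
= 3.7658


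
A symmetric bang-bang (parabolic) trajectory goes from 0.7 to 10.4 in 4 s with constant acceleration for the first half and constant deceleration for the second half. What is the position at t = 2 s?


Symmetric rest-to-rest: each phase covers (pf-p0)/2 in time T/2. 0.5*a*(T/2)^2 = (pf-p0)/2 => a = 4*(pf-p0)/T^2
a = 4*(10.4-0.7)/4^2 = 2.425
t = 2 is in the acceleration phase (t <= T/2).
p = p0 + 0.5*a*t^2 = 0.7 + 0.5*2.425*2^2
= 5.55


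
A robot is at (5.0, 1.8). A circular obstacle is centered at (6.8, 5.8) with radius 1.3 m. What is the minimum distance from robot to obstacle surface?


center_dist = sqrt((5.0-6.8)^2 + (1.8-5.8)^2)
= sqrt(3.24 + 16.0)
= 4.3863
min_dist = center_dist - radius = 4.3863 - 1.3 = 3.0863 m


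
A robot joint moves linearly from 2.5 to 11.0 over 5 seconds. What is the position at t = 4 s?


s = t/T = 4/5 = 0.8
p(t) = p0 + (pf-p0)*s
= 2.5 + (11.0 - 2.5) * 0.8
= 9.3


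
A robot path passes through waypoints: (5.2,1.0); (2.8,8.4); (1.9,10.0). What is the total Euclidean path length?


Segment lengths:
  seg1 = sqrt((-2.4)^2 + (7.4)^2) = 7.7795
  seg2 = sqrt((-0.9)^2 + (1.6)^2) = 1.8358
Total = 9.6152


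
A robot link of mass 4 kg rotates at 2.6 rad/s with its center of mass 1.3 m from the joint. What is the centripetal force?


F = m * omega^2 * r
= 4 * 2.6^2 * 1.3
= 4 * 6.76 * 1.3
= 35.152 N


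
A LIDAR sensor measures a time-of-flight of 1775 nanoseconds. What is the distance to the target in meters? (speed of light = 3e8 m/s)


tof = 1775 ns = 1.775e-06 s
dist = c * tof / 2
= 3e8 * 1.775e-06 / 2
= 266.25 m


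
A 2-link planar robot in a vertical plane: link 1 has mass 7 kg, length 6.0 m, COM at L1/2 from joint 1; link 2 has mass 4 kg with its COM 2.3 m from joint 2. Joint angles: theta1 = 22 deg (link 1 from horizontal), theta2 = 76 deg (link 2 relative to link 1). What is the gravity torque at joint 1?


Horizontal distance from joint 1 to link-1 COM:
  x_c1 = (L1/2)*cos(t1) = 3.0 * 0.9272 = 2.7816 m
Horizontal distance from joint 1 to link-2 COM:
  x_c2 = L1*cos(t1) + Lc2*cos(t1+t2)
       = 6.0*0.9272 + 2.3*-0.1392 = 5.243 m
tau1 = m1*g*x_c1 + m2*g*x_c2
     = 7*9.81*2.7816 + 4*9.81*5.243
     = 191.0091 + 205.7355
     = 396.7447 Nm


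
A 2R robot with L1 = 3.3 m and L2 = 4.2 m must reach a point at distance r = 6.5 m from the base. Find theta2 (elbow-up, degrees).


cos(theta2) = (r^2 - L1^2 - L2^2) / (2*L1*L2)
cos(theta2) = (42.25 - 10.89 - 17.64) / 27.72
cos(theta2) = 0.494949
theta2 = 60.3336 degrees


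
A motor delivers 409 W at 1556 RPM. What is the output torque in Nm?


omega = 1556 * 2*pi/60 = 162.9439 rad/s
tau = P / omega = 409 / 162.9439
= 2.5101 Nm


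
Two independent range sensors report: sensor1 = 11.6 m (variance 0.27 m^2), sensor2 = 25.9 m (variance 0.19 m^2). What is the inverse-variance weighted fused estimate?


w1 = (1/var1) / (1/var1 + 1/var2)
   = 3.7037 / (3.7037 + 5.2632) = 0.413
w2 = 1 - w1 = 0.587
fused = w1*s1 + w2*s2 = 4.7913 + 15.2022
= 19.9935 m


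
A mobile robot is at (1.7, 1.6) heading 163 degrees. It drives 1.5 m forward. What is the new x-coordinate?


x_new = x0 + d*cos(theta)
= 1.7 + 1.5*cos(163)
= 1.7 + -1.4345
= 0.2655


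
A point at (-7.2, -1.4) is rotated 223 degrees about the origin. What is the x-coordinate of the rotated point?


x' = x*cos(theta) - y*sin(theta)
cos(223 deg) = -0.7314, sin(223 deg) = -0.682
x' = -7.2 * -0.7314 - -1.4 * -0.682
= 5.2657 - 0.9548
= 4.3109


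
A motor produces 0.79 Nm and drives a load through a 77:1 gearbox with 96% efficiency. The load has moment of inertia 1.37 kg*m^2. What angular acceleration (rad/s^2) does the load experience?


tau_out = tau_motor * N * eta
= 0.79 * 77 * 0.96 = 58.3968 Nm
alpha = tau_out / I = 58.3968 / 1.37
= 42.6254 rad/s^2


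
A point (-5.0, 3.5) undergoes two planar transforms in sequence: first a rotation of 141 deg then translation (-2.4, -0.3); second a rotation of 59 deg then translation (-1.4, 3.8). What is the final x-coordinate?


After transform 1:
x1 = cos(141)*-5.0 - sin(141)*3.5 + -2.4 = -0.7169
y1 = sin(141)*-5.0 + cos(141)*3.5 + -0.3 = -6.1666
After transform 2:
x2 = cos(59)*-0.7169 - sin(59)*-6.1666 + -1.4
= 3.5166


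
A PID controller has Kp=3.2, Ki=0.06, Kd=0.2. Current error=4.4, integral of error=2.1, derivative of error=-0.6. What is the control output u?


u = Kp*e + Ki*int(e) + Kd*de/dt
= 3.2*4.4 + 0.06*2.1 + 0.2*(-0.6)
= 14.08 + 0.126 + -0.12
= 14.086


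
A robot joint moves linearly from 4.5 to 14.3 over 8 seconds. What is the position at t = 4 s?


s = t/T = 4/8 = 0.5
p(t) = p0 + (pf-p0)*s
= 4.5 + (14.3 - 4.5) * 0.5
= 9.4


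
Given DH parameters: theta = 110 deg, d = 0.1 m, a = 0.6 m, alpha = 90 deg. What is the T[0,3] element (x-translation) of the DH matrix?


T[0,3] = a * cos(theta)
= 0.6 * cos(110 deg)
= 0.6 * -0.342
= -0.2052


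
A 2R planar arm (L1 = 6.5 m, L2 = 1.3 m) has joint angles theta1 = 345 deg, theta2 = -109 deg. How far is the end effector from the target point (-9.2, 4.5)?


End effector via forward kinematics:
x = L1*cos(t1) + L2*cos(t1+t2) = 5.5516
y = L1*sin(t1) + L2*sin(t1+t2) = -2.7601
Distance to target:
d = sqrt((-9.2 - 5.5516)^2 + (4.5 - -2.7601)^2)
= sqrt(217.6087 + 52.7087)
= 16.4413 m


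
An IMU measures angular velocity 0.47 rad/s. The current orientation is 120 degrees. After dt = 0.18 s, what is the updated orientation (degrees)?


delta_theta = w * dt = 0.47 * 0.18 = 0.0846 rad
= 4.8472 deg
theta_new = 120 + 4.8472 = 124.8472 deg


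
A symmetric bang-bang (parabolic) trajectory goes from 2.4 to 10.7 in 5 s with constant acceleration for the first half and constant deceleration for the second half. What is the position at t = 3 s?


Symmetric rest-to-rest: each phase covers (pf-p0)/2 in time T/2. 0.5*a*(T/2)^2 = (pf-p0)/2 => a = 4*(pf-p0)/T^2
a = 4*(10.7-2.4)/5^2 = 1.328
t = 3 is in the deceleration phase (t > T/2).
p = pf - 0.5*a*(T-t)^2 = 10.7 - 0.5*1.328*2^2
= 8.044


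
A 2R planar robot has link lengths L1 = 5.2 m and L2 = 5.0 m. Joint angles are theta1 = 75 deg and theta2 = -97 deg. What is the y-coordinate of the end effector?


Convert angles to radians: theta1 = 1.309, theta2 = -1.693
y = L1*sin(theta1) + L2*sin(theta1+theta2)
y = 5.0228 + -1.873
y = 3.1498


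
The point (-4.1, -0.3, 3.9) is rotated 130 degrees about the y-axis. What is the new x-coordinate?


Rotation about y-axis: x' = x*cos(theta) + z*sin(theta)
= -4.1 * -0.6428 + 3.9 * 0.766
= 5.623


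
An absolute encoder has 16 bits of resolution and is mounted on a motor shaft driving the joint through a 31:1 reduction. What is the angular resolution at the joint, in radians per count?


counts = 2^16 = 65536
effective counts at joint = 65536 * 31 = 2031616
resolution = 2*pi / 2031616
= 3.0927e-06 rad/count


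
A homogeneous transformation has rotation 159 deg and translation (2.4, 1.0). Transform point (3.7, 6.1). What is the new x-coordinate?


x' = cos(theta)*px - sin(theta)*py + tx
= -0.9336*3.7 - 0.3584*6.1 + 2.4
= -3.2403


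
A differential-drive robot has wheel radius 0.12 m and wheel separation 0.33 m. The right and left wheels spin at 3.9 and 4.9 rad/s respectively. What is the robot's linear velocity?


vR = r*wR = 0.12*3.9 = 0.468 m/s
vL = r*wL = 0.12*4.9 = 0.588 m/s
v = (vR+vL)/2 = 0.528 m/s
omega = (vR-vL)/L = -0.3636 rad/s
linear velocity = 0.528 m/s


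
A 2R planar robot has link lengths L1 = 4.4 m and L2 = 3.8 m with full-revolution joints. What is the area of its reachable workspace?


r_max = L1 + L2 = 8.2 m
r_min = |L1 - L2| = 0.6 m
Area = pi*(r_max^2 - r_min^2)
= pi*(67.24 - 0.36)
= pi * 66.88
= 210.1097 m^2


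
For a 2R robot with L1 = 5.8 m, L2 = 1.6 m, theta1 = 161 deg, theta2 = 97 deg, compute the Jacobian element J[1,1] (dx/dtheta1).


J[1,1] = -L1*sin(t1) - L2*sin(t1+t2)
= -5.8*sin(161) - 1.6*sin(258)
= -0.3233


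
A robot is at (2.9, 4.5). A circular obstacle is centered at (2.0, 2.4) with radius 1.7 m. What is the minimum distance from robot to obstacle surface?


center_dist = sqrt((2.9-2.0)^2 + (4.5-2.4)^2)
= sqrt(0.81 + 4.41)
= 2.2847
min_dist = center_dist - radius = 2.2847 - 1.7 = 0.5847 m


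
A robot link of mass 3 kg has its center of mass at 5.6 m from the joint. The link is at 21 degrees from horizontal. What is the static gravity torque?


tau = m*g*L*cos(angle)
= 3 * 9.81 * 5.6 * cos(21 deg)
= 3 * 9.81 * 5.6 * 0.9336
= 153.8615 Nm


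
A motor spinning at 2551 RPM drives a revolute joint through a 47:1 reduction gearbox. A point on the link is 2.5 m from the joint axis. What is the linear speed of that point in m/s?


omega_motor = 2551 * 2*pi/60 = 267.1401 rad/s
omega_joint = omega_motor / 47 = 5.6838 rad/s
v = omega_joint * r = 5.6838 * 2.5
= 14.2096 m/s


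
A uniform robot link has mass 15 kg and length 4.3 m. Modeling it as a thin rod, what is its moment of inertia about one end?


I = (1/3) * m * L^2
= (1/3) * 15 * 4.3^2
= 0.333333 * 15 * 18.49
= 92.45 kg*m^2


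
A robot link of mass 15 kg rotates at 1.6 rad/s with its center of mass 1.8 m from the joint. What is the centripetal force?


F = m * omega^2 * r
= 15 * 1.6^2 * 1.8
= 15 * 2.56 * 1.8
= 69.12 N


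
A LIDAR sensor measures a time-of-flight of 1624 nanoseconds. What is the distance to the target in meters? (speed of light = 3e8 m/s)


tof = 1624 ns = 1.624e-06 s
dist = c * tof / 2
= 3e8 * 1.624e-06 / 2
= 243.6 m


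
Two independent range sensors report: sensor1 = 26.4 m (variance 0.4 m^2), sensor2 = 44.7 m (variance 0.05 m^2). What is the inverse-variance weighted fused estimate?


w1 = (1/var1) / (1/var1 + 1/var2)
   = 2.5 / (2.5 + 20.0) = 0.1111
w2 = 1 - w1 = 0.8889
fused = w1*s1 + w2*s2 = 2.9333 + 39.7333
= 42.6667 m


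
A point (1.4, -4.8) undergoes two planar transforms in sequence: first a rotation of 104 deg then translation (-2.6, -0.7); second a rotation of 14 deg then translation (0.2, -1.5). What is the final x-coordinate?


After transform 1:
x1 = cos(104)*1.4 - sin(104)*-4.8 + -2.6 = 1.7187
y1 = sin(104)*1.4 + cos(104)*-4.8 + -0.7 = 1.8196
After transform 2:
x2 = cos(14)*1.7187 - sin(14)*1.8196 + 0.2
= 1.4275


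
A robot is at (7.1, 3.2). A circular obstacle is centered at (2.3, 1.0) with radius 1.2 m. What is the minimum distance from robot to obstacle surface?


center_dist = sqrt((7.1-2.3)^2 + (3.2-1.0)^2)
= sqrt(23.04 + 4.84)
= 5.2802
min_dist = center_dist - radius = 5.2802 - 1.2 = 4.0802 m


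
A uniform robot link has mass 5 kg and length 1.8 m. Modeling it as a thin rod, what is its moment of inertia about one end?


I = (1/3) * m * L^2
= (1/3) * 5 * 1.8^2
= 0.333333 * 5 * 3.24
= 5.4 kg*m^2


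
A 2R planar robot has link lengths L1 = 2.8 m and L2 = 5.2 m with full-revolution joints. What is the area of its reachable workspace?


r_max = L1 + L2 = 8.0 m
r_min = |L1 - L2| = 2.4 m
Area = pi*(r_max^2 - r_min^2)
= pi*(64.0 - 5.76)
= pi * 58.24
= 182.9664 m^2


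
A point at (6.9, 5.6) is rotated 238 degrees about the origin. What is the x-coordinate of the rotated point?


x' = x*cos(theta) - y*sin(theta)
cos(238 deg) = -0.5299, sin(238 deg) = -0.848
x' = 6.9 * -0.5299 - 5.6 * -0.848
= -3.6564 - -4.7491
= 1.0926


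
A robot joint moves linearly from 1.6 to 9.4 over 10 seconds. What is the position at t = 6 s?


s = t/T = 6/10 = 0.6
p(t) = p0 + (pf-p0)*s
= 1.6 + (9.4 - 1.6) * 0.6
= 6.28


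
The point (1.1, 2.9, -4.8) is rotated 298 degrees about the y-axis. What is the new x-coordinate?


Rotation about y-axis: x' = x*cos(theta) + z*sin(theta)
= 1.1 * 0.4695 + -4.8 * -0.8829
= 4.7546


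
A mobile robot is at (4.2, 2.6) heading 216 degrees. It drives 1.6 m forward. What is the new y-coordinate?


y_new = y0 + d*sin(theta)
= 2.6 + 1.6*sin(216)
= 2.6 + -0.9405
= 1.6595


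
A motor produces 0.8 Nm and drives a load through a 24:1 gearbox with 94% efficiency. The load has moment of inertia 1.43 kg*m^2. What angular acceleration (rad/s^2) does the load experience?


tau_out = tau_motor * N * eta
= 0.8 * 24 * 0.94 = 18.048 Nm
alpha = tau_out / I = 18.048 / 1.43
= 12.621 rad/s^2


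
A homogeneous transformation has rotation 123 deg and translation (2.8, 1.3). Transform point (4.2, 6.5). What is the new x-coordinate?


x' = cos(theta)*px - sin(theta)*py + tx
= -0.5446*4.2 - 0.8387*6.5 + 2.8
= -4.9388


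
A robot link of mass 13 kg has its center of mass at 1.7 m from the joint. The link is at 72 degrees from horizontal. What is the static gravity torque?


tau = m*g*L*cos(angle)
= 13 * 9.81 * 1.7 * cos(72 deg)
= 13 * 9.81 * 1.7 * 0.309
= 66.9952 Nm


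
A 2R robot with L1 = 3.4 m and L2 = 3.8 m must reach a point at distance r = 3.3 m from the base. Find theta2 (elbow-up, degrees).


cos(theta2) = (r^2 - L1^2 - L2^2) / (2*L1*L2)
cos(theta2) = (10.89 - 11.56 - 14.44) / 25.84
cos(theta2) = -0.584752
theta2 = 125.7855 degrees


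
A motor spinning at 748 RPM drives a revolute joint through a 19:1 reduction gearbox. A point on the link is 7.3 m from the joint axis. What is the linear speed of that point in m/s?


omega_motor = 748 * 2*pi/60 = 78.3304 rad/s
omega_joint = omega_motor / 19 = 4.1227 rad/s
v = omega_joint * r = 4.1227 * 7.3
= 30.0954 m/s


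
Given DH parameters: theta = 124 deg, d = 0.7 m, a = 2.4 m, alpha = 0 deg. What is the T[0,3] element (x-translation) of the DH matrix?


T[0,3] = a * cos(theta)
= 2.4 * cos(124 deg)
= 2.4 * -0.5592
= -1.3421


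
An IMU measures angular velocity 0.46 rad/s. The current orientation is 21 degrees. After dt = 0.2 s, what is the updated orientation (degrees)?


delta_theta = w * dt = 0.46 * 0.2 = 0.092 rad
= 5.2712 deg
theta_new = 21 + 5.2712 = 26.2712 deg


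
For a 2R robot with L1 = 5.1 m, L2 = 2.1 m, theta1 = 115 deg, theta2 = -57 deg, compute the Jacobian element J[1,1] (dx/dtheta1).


J[1,1] = -L1*sin(t1) - L2*sin(t1+t2)
= -5.1*sin(115) - 2.1*sin(58)
= -6.4031


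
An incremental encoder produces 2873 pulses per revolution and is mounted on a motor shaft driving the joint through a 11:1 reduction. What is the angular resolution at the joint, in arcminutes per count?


counts per rev = 2873
effective counts at joint = 2873 * 11 = 31603
resolution = 360*60 / 31603
= 0.6835 arcmin/count


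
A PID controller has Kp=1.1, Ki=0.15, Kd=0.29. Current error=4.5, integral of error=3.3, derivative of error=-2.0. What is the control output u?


u = Kp*e + Ki*int(e) + Kd*de/dt
= 1.1*4.5 + 0.15*3.3 + 0.29*(-2.0)
= 4.95 + 0.495 + -0.58
= 4.865


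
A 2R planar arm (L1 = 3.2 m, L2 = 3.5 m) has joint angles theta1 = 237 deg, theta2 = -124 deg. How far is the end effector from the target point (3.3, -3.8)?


End effector via forward kinematics:
x = L1*cos(t1) + L2*cos(t1+t2) = -3.1104
y = L1*sin(t1) + L2*sin(t1+t2) = 0.538
Distance to target:
d = sqrt((3.3 - -3.1104)^2 + (-3.8 - 0.538)^2)
= sqrt(41.0933 + 18.8184)
= 7.7403 m


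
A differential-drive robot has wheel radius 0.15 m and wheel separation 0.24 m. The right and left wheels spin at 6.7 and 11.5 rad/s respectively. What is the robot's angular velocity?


vR = r*wR = 0.15*6.7 = 1.005 m/s
vL = r*wL = 0.15*11.5 = 1.725 m/s
v = (vR+vL)/2 = 1.365 m/s
omega = (vR-vL)/L = -3.0 rad/s
angular velocity = -3.0 rad/s


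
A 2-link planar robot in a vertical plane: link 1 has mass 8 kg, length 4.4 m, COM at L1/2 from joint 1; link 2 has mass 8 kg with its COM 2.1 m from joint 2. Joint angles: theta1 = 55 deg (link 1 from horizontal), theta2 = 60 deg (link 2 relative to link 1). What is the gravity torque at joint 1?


Horizontal distance from joint 1 to link-1 COM:
  x_c1 = (L1/2)*cos(t1) = 2.2 * 0.5736 = 1.2619 m
Horizontal distance from joint 1 to link-2 COM:
  x_c2 = L1*cos(t1) + Lc2*cos(t1+t2)
       = 4.4*0.5736 + 2.1*-0.4226 = 1.6362 m
tau1 = m1*g*x_c1 + m2*g*x_c2
     = 8*9.81*1.2619 + 8*9.81*1.6362
     = 99.0314 + 128.412
     = 227.4434 Nm


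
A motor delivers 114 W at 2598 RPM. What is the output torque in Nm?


omega = 2598 * 2*pi/60 = 272.0619 rad/s
tau = P / omega = 114 / 272.0619
= 0.419 Nm


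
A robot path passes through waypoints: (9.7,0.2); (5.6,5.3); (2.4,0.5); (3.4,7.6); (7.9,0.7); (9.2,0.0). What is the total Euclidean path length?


Segment lengths:
  seg1 = sqrt((-4.1)^2 + (5.1)^2) = 6.5437
  seg2 = sqrt((-3.2)^2 + (-4.8)^2) = 5.7689
  seg3 = sqrt((1.0)^2 + (7.1)^2) = 7.1701
  seg4 = sqrt((4.5)^2 + (-6.9)^2) = 8.2377
  seg5 = sqrt((1.3)^2 + (-0.7)^2) = 1.4765
Total = 29.1969


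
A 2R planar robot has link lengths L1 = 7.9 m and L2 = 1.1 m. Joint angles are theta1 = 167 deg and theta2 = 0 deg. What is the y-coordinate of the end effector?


Convert angles to radians: theta1 = 2.9147, theta2 = 0.0
y = L1*sin(theta1) + L2*sin(theta1+theta2)
y = 1.7771 + 0.2474
y = 2.0246


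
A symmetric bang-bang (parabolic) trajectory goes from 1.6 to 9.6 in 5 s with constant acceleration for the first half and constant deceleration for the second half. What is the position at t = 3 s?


Symmetric rest-to-rest: each phase covers (pf-p0)/2 in time T/2. 0.5*a*(T/2)^2 = (pf-p0)/2 => a = 4*(pf-p0)/T^2
a = 4*(9.6-1.6)/5^2 = 1.28
t = 3 is in the deceleration phase (t > T/2).
p = pf - 0.5*a*(T-t)^2 = 9.6 - 0.5*1.28*2^2
= 7.04


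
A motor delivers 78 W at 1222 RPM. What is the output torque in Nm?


omega = 1222 * 2*pi/60 = 127.9675 rad/s
tau = P / omega = 78 / 127.9675
= 0.6095 Nm


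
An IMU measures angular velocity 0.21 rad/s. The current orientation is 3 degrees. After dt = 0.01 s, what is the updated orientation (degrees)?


delta_theta = w * dt = 0.21 * 0.01 = 0.0021 rad
= 0.1203 deg
theta_new = 3 + 0.1203 = 3.1203 deg


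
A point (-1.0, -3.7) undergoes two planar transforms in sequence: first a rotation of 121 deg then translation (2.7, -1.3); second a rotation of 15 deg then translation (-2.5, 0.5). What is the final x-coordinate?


After transform 1:
x1 = cos(121)*-1.0 - sin(121)*-3.7 + 2.7 = 6.3866
y1 = sin(121)*-1.0 + cos(121)*-3.7 + -1.3 = -0.2515
After transform 2:
x2 = cos(15)*6.3866 - sin(15)*-0.2515 + -2.5
= 3.734


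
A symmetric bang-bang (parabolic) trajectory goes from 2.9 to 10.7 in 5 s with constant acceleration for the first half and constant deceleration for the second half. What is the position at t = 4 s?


Symmetric rest-to-rest: each phase covers (pf-p0)/2 in time T/2. 0.5*a*(T/2)^2 = (pf-p0)/2 => a = 4*(pf-p0)/T^2
a = 4*(10.7-2.9)/5^2 = 1.248
t = 4 is in the deceleration phase (t > T/2).
p = pf - 0.5*a*(T-t)^2 = 10.7 - 0.5*1.248*1^2
= 10.076


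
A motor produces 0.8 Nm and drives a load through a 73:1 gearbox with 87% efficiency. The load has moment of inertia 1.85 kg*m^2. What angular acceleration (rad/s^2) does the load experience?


tau_out = tau_motor * N * eta
= 0.8 * 73 * 0.87 = 50.808 Nm
alpha = tau_out / I = 50.808 / 1.85
= 27.4638 rad/s^2


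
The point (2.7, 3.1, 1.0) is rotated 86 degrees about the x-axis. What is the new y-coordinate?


Rotation about x-axis: y' = y*cos(theta) - z*sin(theta)
= 3.1 * 0.0698 - 1.0 * 0.9976
= -0.7813


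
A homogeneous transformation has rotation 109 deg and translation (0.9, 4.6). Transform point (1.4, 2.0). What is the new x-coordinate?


x' = cos(theta)*px - sin(theta)*py + tx
= -0.3256*1.4 - 0.9455*2.0 + 0.9
= -1.4468


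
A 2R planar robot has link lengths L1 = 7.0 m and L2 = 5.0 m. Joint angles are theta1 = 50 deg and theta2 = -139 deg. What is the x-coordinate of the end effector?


Convert angles to radians: theta1 = 0.8727, theta2 = -2.426
x = L1*cos(theta1) + L2*cos(theta1+theta2)
x = 4.4995 + 0.0873
x = 4.5868


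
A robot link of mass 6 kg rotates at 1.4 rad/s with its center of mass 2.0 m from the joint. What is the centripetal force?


F = m * omega^2 * r
= 6 * 1.4^2 * 2.0
= 6 * 1.96 * 2.0
= 23.52 N


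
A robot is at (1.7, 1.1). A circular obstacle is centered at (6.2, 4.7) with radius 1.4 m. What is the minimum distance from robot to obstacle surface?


center_dist = sqrt((1.7-6.2)^2 + (1.1-4.7)^2)
= sqrt(20.25 + 12.96)
= 5.7628
min_dist = center_dist - radius = 5.7628 - 1.4 = 4.3628 m


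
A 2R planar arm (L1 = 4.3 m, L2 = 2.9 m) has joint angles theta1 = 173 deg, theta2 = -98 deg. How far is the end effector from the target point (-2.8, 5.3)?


End effector via forward kinematics:
x = L1*cos(t1) + L2*cos(t1+t2) = -3.5174
y = L1*sin(t1) + L2*sin(t1+t2) = 3.3252
Distance to target:
d = sqrt((-2.8 - -3.5174)^2 + (5.3 - 3.3252)^2)
= sqrt(0.5146 + 3.8997)
= 2.101 m


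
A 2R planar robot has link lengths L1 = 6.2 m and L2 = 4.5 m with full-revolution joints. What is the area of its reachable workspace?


r_max = L1 + L2 = 10.7 m
r_min = |L1 - L2| = 1.7 m
Area = pi*(r_max^2 - r_min^2)
= pi*(114.49 - 2.89)
= pi * 111.6
= 350.6017 m^2


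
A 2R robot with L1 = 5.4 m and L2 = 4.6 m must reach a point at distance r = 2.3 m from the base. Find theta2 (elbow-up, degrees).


cos(theta2) = (r^2 - L1^2 - L2^2) / (2*L1*L2)
cos(theta2) = (5.29 - 29.16 - 21.16) / 49.68
cos(theta2) = -0.906401
theta2 = 155.0126 degrees


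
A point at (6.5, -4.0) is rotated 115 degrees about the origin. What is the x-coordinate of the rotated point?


x' = x*cos(theta) - y*sin(theta)
cos(115 deg) = -0.4226, sin(115 deg) = 0.9063
x' = 6.5 * -0.4226 - -4.0 * 0.9063
= -2.747 - -3.6252
= 0.8782


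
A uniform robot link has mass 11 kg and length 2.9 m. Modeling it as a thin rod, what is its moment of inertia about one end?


I = (1/3) * m * L^2
= (1/3) * 11 * 2.9^2
= 0.333333 * 11 * 8.41
= 30.8367 kg*m^2


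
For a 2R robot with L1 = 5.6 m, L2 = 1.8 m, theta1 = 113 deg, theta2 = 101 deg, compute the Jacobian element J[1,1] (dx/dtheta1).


J[1,1] = -L1*sin(t1) - L2*sin(t1+t2)
= -5.6*sin(113) - 1.8*sin(214)
= -4.1483


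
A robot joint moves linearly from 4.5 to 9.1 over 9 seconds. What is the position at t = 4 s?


s = t/T = 4/9 = 0.4444
p(t) = p0 + (pf-p0)*s
= 4.5 + (9.1 - 4.5) * 0.4444
= 6.5444


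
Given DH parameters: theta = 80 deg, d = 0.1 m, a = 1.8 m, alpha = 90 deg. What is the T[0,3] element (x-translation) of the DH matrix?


T[0,3] = a * cos(theta)
= 1.8 * cos(80 deg)
= 1.8 * 0.1736
= 0.3126


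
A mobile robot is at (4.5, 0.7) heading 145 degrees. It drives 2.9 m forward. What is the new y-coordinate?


y_new = y0 + d*sin(theta)
= 0.7 + 2.9*sin(145)
= 0.7 + 1.6634
= 2.3634


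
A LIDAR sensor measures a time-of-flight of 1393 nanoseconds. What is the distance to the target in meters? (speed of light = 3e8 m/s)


tof = 1393 ns = 1.393e-06 s
dist = c * tof / 2
= 3e8 * 1.393e-06 / 2
= 208.95 m


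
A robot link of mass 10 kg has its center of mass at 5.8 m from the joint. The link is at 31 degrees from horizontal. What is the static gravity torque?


tau = m*g*L*cos(angle)
= 10 * 9.81 * 5.8 * cos(31 deg)
= 10 * 9.81 * 5.8 * 0.8572
= 487.7111 Nm


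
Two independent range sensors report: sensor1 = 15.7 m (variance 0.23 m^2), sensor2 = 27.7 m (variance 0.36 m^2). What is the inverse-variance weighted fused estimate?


w1 = (1/var1) / (1/var1 + 1/var2)
   = 4.3478 / (4.3478 + 2.7778) = 0.6102
w2 = 1 - w1 = 0.3898
fused = w1*s1 + w2*s2 = 9.5797 + 10.7983
= 20.378 m


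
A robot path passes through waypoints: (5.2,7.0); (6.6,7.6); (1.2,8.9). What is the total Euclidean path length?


Segment lengths:
  seg1 = sqrt((1.4)^2 + (0.6)^2) = 1.5232
  seg2 = sqrt((-5.4)^2 + (1.3)^2) = 5.5543
Total = 7.0774


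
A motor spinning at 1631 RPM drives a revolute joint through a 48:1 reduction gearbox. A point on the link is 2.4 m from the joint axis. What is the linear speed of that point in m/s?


omega_motor = 1631 * 2*pi/60 = 170.7979 rad/s
omega_joint = omega_motor / 48 = 3.5583 rad/s
v = omega_joint * r = 3.5583 * 2.4
= 8.5399 m/s


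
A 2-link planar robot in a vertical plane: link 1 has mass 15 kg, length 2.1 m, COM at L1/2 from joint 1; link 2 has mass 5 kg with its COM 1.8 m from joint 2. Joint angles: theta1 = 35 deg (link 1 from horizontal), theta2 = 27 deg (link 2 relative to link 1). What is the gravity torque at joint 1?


Horizontal distance from joint 1 to link-1 COM:
  x_c1 = (L1/2)*cos(t1) = 1.05 * 0.8192 = 0.8601 m
Horizontal distance from joint 1 to link-2 COM:
  x_c2 = L1*cos(t1) + Lc2*cos(t1+t2)
       = 2.1*0.8192 + 1.8*0.4695 = 2.5653 m
tau1 = m1*g*x_c1 + m2*g*x_c2
     = 15*9.81*0.8601 + 5*9.81*2.5653
     = 126.5651 + 125.8264
     = 252.3915 Nm


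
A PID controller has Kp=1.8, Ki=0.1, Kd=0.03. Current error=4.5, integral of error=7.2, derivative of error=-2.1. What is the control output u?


u = Kp*e + Ki*int(e) + Kd*de/dt
= 1.8*4.5 + 0.1*7.2 + 0.03*(-2.1)
= 8.1 + 0.72 + -0.063
= 8.757


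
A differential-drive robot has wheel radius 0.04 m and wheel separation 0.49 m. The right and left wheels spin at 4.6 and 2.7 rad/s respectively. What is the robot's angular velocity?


vR = r*wR = 0.04*4.6 = 0.184 m/s
vL = r*wL = 0.04*2.7 = 0.108 m/s
v = (vR+vL)/2 = 0.146 m/s
omega = (vR-vL)/L = 0.1551 rad/s
angular velocity = 0.1551 rad/s


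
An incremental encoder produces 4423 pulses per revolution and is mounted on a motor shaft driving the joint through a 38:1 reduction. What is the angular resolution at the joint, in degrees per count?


counts per rev = 4423
effective counts at joint = 4423 * 38 = 168074
resolution = 360 / 168074
= 0.0021 deg/count


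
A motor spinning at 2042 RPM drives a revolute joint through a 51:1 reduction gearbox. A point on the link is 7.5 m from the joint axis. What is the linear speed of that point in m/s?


omega_motor = 2042 * 2*pi/60 = 213.8377 rad/s
omega_joint = omega_motor / 51 = 4.1929 rad/s
v = omega_joint * r = 4.1929 * 7.5
= 31.4467 m/s


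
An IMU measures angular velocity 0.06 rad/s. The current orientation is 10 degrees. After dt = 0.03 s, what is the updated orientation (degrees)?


delta_theta = w * dt = 0.06 * 0.03 = 0.0018 rad
= 0.1031 deg
theta_new = 10 + 0.1031 = 10.1031 deg


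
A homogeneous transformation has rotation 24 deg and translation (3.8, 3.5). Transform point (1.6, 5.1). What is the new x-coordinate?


x' = cos(theta)*px - sin(theta)*py + tx
= 0.9135*1.6 - 0.4067*5.1 + 3.8
= 3.1873


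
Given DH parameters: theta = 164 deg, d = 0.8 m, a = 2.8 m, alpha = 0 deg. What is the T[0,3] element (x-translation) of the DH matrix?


T[0,3] = a * cos(theta)
= 2.8 * cos(164 deg)
= 2.8 * -0.9613
= -2.6915


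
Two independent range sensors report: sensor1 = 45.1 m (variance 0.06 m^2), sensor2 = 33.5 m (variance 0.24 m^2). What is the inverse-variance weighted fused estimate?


w1 = (1/var1) / (1/var1 + 1/var2)
   = 16.6667 / (16.6667 + 4.1667) = 0.8
w2 = 1 - w1 = 0.2
fused = w1*s1 + w2*s2 = 36.08 + 6.7
= 42.78 m


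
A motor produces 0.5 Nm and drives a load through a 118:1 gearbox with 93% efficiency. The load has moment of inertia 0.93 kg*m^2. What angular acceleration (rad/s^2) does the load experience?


tau_out = tau_motor * N * eta
= 0.5 * 118 * 0.93 = 54.87 Nm
alpha = tau_out / I = 54.87 / 0.93
= 59.0 rad/s^2


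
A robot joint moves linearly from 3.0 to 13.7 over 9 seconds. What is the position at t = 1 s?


s = t/T = 1/9 = 0.1111
p(t) = p0 + (pf-p0)*s
= 3.0 + (13.7 - 3.0) * 0.1111
= 4.1889


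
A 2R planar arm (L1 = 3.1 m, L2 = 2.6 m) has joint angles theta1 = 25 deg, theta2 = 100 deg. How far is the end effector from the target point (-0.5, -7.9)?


End effector via forward kinematics:
x = L1*cos(t1) + L2*cos(t1+t2) = 1.3183
y = L1*sin(t1) + L2*sin(t1+t2) = 3.4399
Distance to target:
d = sqrt((-0.5 - 1.3183)^2 + (-7.9 - 3.4399)^2)
= sqrt(3.3061 + 128.5936)
= 11.4848 m


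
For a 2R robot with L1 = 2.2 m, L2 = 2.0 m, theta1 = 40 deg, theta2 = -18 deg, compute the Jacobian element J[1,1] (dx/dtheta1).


J[1,1] = -L1*sin(t1) - L2*sin(t1+t2)
= -2.2*sin(40) - 2.0*sin(22)
= -2.1633


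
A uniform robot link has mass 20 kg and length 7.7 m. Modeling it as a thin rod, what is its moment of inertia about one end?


I = (1/3) * m * L^2
= (1/3) * 20 * 7.7^2
= 0.333333 * 20 * 59.29
= 395.2667 kg*m^2
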